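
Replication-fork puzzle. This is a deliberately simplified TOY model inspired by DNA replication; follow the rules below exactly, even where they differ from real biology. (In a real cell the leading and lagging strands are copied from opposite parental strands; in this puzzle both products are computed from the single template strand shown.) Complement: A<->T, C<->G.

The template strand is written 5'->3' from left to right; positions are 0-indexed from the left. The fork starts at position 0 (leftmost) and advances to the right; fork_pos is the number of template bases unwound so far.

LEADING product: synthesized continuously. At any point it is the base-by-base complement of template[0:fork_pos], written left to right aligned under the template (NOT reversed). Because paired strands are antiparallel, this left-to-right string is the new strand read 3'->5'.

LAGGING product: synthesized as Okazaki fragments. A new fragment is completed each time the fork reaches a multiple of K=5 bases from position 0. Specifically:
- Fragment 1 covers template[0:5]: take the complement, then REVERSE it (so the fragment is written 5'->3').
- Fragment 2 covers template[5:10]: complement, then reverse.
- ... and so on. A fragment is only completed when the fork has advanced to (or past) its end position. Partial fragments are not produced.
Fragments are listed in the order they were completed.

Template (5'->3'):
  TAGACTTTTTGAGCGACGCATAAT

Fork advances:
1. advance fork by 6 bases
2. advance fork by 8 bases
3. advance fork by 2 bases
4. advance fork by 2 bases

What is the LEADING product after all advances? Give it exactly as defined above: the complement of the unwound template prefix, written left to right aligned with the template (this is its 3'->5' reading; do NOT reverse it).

Answer: ATCTGAAAAACTCGCTGC

Derivation:
Step 1: advance 6 -> fork_pos = 0 + 6 = 6.
Step 2: advance 8 -> fork_pos = 6 + 8 = 14.
Step 3: advance 2 -> fork_pos = 14 + 2 = 16.
Step 4: advance 2 -> fork_pos = 16 + 2 = 18.
Unwound prefix: template[0:18] = TAGACTTTTTGAGCGACG
Complement it base by base (A<->T, C<->G), keeping left-to-right order:
  [0:5] TAGAC -> ATCTG
  [5:10] TTTTT -> AAAAA
  [10:15] GAGCG -> CTCGC
  [15:18] ACG -> TGC
Concatenate: ATCTGAAAAACTCGCTGC (length 18; written aligned with the template, i.e. 3'->5').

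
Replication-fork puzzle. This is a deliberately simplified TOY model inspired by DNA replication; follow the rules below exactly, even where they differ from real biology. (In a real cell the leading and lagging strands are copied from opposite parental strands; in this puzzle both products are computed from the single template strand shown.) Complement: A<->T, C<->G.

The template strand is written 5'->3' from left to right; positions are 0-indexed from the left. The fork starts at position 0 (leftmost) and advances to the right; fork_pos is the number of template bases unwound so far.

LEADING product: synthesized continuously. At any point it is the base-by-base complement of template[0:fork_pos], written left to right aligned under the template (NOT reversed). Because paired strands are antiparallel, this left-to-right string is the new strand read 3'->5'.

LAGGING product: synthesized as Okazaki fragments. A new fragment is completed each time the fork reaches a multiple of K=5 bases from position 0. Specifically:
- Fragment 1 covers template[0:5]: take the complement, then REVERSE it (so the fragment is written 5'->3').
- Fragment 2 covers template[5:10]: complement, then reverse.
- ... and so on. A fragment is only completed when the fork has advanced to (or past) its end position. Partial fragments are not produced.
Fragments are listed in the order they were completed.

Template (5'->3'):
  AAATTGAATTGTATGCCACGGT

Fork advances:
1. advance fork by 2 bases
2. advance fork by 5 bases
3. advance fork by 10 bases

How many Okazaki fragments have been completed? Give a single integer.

Answer: 3

Derivation:
Step 1: advance 2 -> fork_pos = 0 + 2 = 2. Next multiple of 5 is 5 (not reached); still 0 fragment(s).
Step 2: advance 5 -> fork_pos = 2 + 5 = 7. Reached multiple(s) of 5: 5 -> fragment 1 completed (1 total).
Step 3: advance 10 -> fork_pos = 7 + 10 = 17. Reached multiple(s) of 5: 10, 15 -> fragments 2-3 completed (3 total).
Check: final fork_pos = 17; the multiples of 5 that are <= 17 are 5..15 -> 17 // 5 = 3 completed fragment(s).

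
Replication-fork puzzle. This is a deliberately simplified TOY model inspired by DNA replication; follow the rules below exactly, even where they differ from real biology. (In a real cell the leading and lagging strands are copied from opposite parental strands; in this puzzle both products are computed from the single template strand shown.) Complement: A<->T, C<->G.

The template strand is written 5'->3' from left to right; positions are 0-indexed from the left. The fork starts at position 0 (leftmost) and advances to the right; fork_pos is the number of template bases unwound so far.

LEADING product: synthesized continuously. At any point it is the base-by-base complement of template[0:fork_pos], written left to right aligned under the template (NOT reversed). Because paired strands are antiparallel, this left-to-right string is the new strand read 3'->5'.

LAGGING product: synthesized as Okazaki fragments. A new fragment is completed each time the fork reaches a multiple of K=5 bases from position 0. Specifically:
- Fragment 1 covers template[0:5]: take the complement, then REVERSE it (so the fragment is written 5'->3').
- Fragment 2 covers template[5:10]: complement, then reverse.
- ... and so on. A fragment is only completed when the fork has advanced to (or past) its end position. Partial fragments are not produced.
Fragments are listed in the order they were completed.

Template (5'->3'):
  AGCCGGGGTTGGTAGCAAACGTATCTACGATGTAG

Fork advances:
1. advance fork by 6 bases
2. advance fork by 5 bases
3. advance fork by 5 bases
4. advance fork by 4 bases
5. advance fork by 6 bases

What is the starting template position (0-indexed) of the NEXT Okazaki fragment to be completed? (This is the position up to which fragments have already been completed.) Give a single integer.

Step 1: advance 6 -> fork_pos = 0 + 6 = 6. Reached multiple(s) of 5: 5 -> fragment 1 completed (1 total).
Step 2: advance 5 -> fork_pos = 6 + 5 = 11. Reached multiple(s) of 5: 10 -> fragment 2 completed (2 total).
Step 3: advance 5 -> fork_pos = 11 + 5 = 16. Reached multiple(s) of 5: 15 -> fragment 3 completed (3 total).
Step 4: advance 4 -> fork_pos = 16 + 4 = 20. Reached multiple(s) of 5: 20 -> fragment 4 completed (4 total).
Step 5: advance 6 -> fork_pos = 20 + 6 = 26. Reached multiple(s) of 5: 25 -> fragment 5 completed (5 total).
5 fragment(s) completed, covering template[0:25] (5 x 5 = 25). The next fragment, fragment 6, covers template[25:30], so it starts at position 25.

Answer: 25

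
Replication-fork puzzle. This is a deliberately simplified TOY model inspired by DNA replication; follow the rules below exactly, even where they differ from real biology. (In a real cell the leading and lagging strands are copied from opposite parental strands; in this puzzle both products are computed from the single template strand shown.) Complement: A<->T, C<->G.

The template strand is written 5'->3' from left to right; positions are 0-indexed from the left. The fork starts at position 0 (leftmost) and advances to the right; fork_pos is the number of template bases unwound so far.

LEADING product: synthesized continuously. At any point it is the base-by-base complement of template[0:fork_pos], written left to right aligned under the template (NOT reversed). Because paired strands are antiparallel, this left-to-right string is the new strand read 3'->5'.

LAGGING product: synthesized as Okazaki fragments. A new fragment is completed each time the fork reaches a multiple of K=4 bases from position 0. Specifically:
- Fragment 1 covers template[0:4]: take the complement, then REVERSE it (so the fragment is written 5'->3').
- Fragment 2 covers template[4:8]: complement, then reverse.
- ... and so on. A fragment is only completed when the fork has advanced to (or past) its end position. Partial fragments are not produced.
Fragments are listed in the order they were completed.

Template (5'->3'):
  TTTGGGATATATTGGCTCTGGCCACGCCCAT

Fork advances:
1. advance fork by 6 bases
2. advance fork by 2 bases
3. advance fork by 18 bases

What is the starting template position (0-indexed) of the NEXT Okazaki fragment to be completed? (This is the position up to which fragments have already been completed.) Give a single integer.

Step 1: advance 6 -> fork_pos = 0 + 6 = 6. Reached multiple(s) of 4: 4 -> fragment 1 completed (1 total).
Step 2: advance 2 -> fork_pos = 6 + 2 = 8. Reached multiple(s) of 4: 8 -> fragment 2 completed (2 total).
Step 3: advance 18 -> fork_pos = 8 + 18 = 26. Reached multiple(s) of 4: 12, 16, 20, 24 -> fragments 3-6 completed (6 total).
6 fragment(s) completed, covering template[0:24] (6 x 4 = 24). The next fragment, fragment 7, covers template[24:28], so it starts at position 24.

Answer: 24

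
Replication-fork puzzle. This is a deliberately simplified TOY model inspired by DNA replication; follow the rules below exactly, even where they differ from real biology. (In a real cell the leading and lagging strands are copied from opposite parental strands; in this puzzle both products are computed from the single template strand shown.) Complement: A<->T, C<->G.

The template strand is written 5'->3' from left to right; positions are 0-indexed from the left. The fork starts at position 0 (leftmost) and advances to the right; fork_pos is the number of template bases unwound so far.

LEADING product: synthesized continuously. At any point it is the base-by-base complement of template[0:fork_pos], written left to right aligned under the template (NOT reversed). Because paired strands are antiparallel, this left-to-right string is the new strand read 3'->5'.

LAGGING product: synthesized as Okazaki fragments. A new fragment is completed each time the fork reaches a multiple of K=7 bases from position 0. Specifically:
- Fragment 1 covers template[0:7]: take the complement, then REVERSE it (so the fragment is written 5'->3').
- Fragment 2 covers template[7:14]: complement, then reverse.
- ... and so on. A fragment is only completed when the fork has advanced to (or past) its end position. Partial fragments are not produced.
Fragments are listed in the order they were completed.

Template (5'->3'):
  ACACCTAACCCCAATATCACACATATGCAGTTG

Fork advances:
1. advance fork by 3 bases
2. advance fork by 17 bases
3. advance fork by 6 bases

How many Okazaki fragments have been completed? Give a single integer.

Step 1: advance 3 -> fork_pos = 0 + 3 = 3. Next multiple of 7 is 7 (not reached); still 0 fragment(s).
Step 2: advance 17 -> fork_pos = 3 + 17 = 20. Reached multiple(s) of 7: 7, 14 -> fragments 1-2 completed (2 total).
Step 3: advance 6 -> fork_pos = 20 + 6 = 26. Reached multiple(s) of 7: 21 -> fragment 3 completed (3 total).
Check: final fork_pos = 26; the multiples of 7 that are <= 26 are 7..21 -> 26 // 7 = 3 completed fragment(s).

Answer: 3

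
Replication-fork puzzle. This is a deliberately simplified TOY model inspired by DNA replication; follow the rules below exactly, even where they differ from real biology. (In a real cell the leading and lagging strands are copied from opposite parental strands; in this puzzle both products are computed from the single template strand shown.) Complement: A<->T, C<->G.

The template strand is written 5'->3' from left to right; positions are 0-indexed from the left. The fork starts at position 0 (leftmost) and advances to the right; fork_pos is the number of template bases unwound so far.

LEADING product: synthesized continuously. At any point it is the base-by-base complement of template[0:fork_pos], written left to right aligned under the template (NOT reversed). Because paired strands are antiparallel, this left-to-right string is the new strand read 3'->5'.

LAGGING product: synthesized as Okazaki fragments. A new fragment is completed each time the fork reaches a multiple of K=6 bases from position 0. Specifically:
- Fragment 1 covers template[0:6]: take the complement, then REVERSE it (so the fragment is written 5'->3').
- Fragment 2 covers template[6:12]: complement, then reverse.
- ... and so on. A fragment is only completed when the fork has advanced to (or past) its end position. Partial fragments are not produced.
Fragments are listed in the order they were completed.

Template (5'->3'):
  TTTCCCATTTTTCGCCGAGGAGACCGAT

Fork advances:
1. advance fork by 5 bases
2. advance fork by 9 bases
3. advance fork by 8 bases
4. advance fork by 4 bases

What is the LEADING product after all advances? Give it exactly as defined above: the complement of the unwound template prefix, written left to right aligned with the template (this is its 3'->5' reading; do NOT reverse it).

Answer: AAAGGGTAAAAAGCGGCTCCTCTGGC

Derivation:
Step 1: advance 5 -> fork_pos = 0 + 5 = 5.
Step 2: advance 9 -> fork_pos = 5 + 9 = 14.
Step 3: advance 8 -> fork_pos = 14 + 8 = 22.
Step 4: advance 4 -> fork_pos = 22 + 4 = 26.
Unwound prefix: template[0:26] = TTTCCCATTTTTCGCCGAGGAGACCG
Complement it base by base (A<->T, C<->G), keeping left-to-right order:
  [0:5] TTTCC -> AAAGG
  [5:10] CATTT -> GTAAA
  [10:15] TTCGC -> AAGCG
  [15:20] CGAGG -> GCTCC
  [20:25] AGACC -> TCTGG
  [25:26] G -> C
Concatenate: AAAGGGTAAAAAGCGGCTCCTCTGGC (length 26; written aligned with the template, i.e. 3'->5').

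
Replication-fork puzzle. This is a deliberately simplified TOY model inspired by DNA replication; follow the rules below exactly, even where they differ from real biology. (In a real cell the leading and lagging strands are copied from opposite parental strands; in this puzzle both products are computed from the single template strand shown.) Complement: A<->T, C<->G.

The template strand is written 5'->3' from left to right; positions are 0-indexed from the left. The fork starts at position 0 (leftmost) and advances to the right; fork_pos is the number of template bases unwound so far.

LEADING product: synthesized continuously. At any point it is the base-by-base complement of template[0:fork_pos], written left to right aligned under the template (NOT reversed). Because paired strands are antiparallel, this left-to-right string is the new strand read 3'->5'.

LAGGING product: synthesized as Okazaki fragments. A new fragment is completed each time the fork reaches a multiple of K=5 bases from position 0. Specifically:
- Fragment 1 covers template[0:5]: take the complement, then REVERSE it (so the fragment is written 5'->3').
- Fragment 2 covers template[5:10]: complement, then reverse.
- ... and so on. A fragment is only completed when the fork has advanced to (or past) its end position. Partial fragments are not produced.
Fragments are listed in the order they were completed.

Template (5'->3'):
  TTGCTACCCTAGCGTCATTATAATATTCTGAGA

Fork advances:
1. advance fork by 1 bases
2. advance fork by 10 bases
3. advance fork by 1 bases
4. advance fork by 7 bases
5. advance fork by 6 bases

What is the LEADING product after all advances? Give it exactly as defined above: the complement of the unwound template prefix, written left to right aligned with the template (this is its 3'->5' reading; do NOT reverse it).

Answer: AACGATGGGATCGCAGTAATATTAT

Derivation:
Step 1: advance 1 -> fork_pos = 0 + 1 = 1.
Step 2: advance 10 -> fork_pos = 1 + 10 = 11.
Step 3: advance 1 -> fork_pos = 11 + 1 = 12.
Step 4: advance 7 -> fork_pos = 12 + 7 = 19.
Step 5: advance 6 -> fork_pos = 19 + 6 = 25.
Unwound prefix: template[0:25] = TTGCTACCCTAGCGTCATTATAATA
Complement it base by base (A<->T, C<->G), keeping left-to-right order:
  [0:5] TTGCT -> AACGA
  [5:10] ACCCT -> TGGGA
  [10:15] AGCGT -> TCGCA
  [15:20] CATTA -> GTAAT
  [20:25] TAATA -> ATTAT
Concatenate: AACGATGGGATCGCAGTAATATTAT (length 25; written aligned with the template, i.e. 3'->5').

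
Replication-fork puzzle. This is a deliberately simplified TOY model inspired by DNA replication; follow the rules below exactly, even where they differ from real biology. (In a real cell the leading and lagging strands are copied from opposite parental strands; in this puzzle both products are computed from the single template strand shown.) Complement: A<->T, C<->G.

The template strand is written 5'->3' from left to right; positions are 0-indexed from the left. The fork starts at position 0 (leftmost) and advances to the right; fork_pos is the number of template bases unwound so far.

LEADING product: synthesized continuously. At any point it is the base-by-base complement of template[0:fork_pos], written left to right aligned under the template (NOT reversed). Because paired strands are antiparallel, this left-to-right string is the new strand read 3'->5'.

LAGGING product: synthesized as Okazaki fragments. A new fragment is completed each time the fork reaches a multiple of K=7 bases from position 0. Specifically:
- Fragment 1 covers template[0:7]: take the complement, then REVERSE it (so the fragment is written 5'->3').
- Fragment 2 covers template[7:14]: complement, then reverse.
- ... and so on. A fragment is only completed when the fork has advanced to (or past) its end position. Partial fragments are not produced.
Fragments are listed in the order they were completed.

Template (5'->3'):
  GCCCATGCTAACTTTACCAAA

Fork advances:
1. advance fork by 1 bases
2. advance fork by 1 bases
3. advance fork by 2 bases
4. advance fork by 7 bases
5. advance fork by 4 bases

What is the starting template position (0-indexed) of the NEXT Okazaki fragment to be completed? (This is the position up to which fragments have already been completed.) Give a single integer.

Step 1: advance 1 -> fork_pos = 0 + 1 = 1. Next multiple of 7 is 7 (not reached); still 0 fragment(s).
Step 2: advance 1 -> fork_pos = 1 + 1 = 2. Next multiple of 7 is 7 (not reached); still 0 fragment(s).
Step 3: advance 2 -> fork_pos = 2 + 2 = 4. Next multiple of 7 is 7 (not reached); still 0 fragment(s).
Step 4: advance 7 -> fork_pos = 4 + 7 = 11. Reached multiple(s) of 7: 7 -> fragment 1 completed (1 total).
Step 5: advance 4 -> fork_pos = 11 + 4 = 15. Reached multiple(s) of 7: 14 -> fragment 2 completed (2 total).
2 fragment(s) completed, covering template[0:14] (2 x 7 = 14). The next fragment, fragment 3, covers template[14:21], so it starts at position 14.

Answer: 14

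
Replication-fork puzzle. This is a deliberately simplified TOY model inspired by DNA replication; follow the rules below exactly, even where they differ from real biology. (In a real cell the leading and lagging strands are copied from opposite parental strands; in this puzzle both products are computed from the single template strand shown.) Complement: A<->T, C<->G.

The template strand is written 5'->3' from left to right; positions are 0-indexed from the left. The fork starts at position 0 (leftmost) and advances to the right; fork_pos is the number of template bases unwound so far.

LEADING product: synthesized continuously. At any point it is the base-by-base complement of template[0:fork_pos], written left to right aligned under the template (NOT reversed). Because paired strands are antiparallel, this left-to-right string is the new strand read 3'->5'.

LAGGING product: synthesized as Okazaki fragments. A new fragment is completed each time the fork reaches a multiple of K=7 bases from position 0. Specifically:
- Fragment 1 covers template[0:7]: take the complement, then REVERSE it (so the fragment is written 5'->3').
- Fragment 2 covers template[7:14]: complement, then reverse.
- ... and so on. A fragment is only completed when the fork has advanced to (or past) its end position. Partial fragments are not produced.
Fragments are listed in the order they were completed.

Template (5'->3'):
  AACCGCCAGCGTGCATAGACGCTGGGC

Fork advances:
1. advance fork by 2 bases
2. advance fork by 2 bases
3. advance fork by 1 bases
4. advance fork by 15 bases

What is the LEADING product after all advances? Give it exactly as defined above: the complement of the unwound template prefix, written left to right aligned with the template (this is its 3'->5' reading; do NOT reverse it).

Answer: TTGGCGGTCGCACGTATCTG

Derivation:
Step 1: advance 2 -> fork_pos = 0 + 2 = 2.
Step 2: advance 2 -> fork_pos = 2 + 2 = 4.
Step 3: advance 1 -> fork_pos = 4 + 1 = 5.
Step 4: advance 15 -> fork_pos = 5 + 15 = 20.
Unwound prefix: template[0:20] = AACCGCCAGCGTGCATAGAC
Complement it base by base (A<->T, C<->G), keeping left-to-right order:
  [0:5] AACCG -> TTGGC
  [5:10] CCAGC -> GGTCG
  [10:15] GTGCA -> CACGT
  [15:20] TAGAC -> ATCTG
Concatenate: TTGGCGGTCGCACGTATCTG (length 20; written aligned with the template, i.e. 3'->5').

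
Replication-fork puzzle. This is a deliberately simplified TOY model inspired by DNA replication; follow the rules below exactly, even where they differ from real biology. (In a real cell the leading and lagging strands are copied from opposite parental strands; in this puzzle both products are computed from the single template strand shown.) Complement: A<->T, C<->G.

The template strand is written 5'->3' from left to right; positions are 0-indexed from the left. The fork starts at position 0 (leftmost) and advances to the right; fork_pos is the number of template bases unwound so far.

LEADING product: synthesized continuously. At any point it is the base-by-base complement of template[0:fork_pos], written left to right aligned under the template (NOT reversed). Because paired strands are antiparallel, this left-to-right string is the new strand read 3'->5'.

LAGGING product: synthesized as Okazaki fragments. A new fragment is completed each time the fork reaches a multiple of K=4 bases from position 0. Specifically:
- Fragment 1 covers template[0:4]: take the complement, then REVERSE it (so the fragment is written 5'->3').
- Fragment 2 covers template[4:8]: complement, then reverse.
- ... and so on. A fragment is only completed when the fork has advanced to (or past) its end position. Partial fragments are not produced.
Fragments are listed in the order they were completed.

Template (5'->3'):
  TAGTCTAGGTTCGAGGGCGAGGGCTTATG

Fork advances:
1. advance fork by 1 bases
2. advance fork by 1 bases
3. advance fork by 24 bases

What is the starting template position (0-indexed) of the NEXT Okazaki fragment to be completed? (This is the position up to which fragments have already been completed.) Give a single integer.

Step 1: advance 1 -> fork_pos = 0 + 1 = 1. Next multiple of 4 is 4 (not reached); still 0 fragment(s).
Step 2: advance 1 -> fork_pos = 1 + 1 = 2. Next multiple of 4 is 4 (not reached); still 0 fragment(s).
Step 3: advance 24 -> fork_pos = 2 + 24 = 26. Reached multiple(s) of 4: 4, 8, 12, 16, 20, 24 -> fragments 1-6 completed (6 total).
6 fragment(s) completed, covering template[0:24] (6 x 4 = 24). The next fragment, fragment 7, covers template[24:28], so it starts at position 24.

Answer: 24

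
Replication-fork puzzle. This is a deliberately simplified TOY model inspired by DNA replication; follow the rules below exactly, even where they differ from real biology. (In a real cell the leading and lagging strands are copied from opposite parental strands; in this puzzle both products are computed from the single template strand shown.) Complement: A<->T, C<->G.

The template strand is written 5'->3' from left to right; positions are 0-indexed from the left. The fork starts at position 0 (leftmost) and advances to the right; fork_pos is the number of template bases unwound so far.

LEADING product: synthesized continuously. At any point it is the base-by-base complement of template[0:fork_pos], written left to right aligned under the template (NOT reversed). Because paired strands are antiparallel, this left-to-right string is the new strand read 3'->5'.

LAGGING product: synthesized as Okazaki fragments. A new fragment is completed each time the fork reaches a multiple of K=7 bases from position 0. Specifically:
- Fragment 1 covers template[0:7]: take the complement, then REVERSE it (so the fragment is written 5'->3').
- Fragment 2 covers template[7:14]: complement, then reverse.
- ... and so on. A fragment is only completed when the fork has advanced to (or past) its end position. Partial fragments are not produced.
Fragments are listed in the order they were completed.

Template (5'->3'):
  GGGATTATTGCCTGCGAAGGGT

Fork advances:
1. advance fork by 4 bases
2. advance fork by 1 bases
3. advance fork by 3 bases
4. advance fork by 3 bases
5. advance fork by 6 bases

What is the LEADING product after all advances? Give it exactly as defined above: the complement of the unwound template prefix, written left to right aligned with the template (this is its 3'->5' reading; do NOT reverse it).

Answer: CCCTAATAACGGACGCT

Derivation:
Step 1: advance 4 -> fork_pos = 0 + 4 = 4.
Step 2: advance 1 -> fork_pos = 4 + 1 = 5.
Step 3: advance 3 -> fork_pos = 5 + 3 = 8.
Step 4: advance 3 -> fork_pos = 8 + 3 = 11.
Step 5: advance 6 -> fork_pos = 11 + 6 = 17.
Unwound prefix: template[0:17] = GGGATTATTGCCTGCGA
Complement it base by base (A<->T, C<->G), keeping left-to-right order:
  [0:5] GGGAT -> CCCTA
  [5:10] TATTG -> ATAAC
  [10:15] CCTGC -> GGACG
  [15:17] GA -> CT
Concatenate: CCCTAATAACGGACGCT (length 17; written aligned with the template, i.e. 3'->5').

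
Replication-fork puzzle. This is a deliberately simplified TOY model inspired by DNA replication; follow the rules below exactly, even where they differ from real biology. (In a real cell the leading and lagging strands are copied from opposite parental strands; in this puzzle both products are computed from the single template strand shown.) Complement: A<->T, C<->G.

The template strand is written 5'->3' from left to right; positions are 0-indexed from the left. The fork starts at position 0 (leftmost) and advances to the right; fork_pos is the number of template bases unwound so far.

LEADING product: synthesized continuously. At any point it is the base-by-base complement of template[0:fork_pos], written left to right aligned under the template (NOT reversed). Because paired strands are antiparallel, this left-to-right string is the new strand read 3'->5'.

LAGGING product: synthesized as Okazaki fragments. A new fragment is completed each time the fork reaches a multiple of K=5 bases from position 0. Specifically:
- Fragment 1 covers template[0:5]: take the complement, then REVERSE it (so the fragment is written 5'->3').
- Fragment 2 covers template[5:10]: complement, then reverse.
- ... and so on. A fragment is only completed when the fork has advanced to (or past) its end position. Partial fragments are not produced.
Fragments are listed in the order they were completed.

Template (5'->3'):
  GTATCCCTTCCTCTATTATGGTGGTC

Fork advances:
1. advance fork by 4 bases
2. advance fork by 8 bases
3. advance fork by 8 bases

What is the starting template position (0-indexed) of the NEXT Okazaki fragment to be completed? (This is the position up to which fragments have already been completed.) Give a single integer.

Step 1: advance 4 -> fork_pos = 0 + 4 = 4. Next multiple of 5 is 5 (not reached); still 0 fragment(s).
Step 2: advance 8 -> fork_pos = 4 + 8 = 12. Reached multiple(s) of 5: 5, 10 -> fragments 1-2 completed (2 total).
Step 3: advance 8 -> fork_pos = 12 + 8 = 20. Reached multiple(s) of 5: 15, 20 -> fragments 3-4 completed (4 total).
4 fragment(s) completed, covering template[0:20] (4 x 5 = 20). The next fragment, fragment 5, covers template[20:25], so it starts at position 20.

Answer: 20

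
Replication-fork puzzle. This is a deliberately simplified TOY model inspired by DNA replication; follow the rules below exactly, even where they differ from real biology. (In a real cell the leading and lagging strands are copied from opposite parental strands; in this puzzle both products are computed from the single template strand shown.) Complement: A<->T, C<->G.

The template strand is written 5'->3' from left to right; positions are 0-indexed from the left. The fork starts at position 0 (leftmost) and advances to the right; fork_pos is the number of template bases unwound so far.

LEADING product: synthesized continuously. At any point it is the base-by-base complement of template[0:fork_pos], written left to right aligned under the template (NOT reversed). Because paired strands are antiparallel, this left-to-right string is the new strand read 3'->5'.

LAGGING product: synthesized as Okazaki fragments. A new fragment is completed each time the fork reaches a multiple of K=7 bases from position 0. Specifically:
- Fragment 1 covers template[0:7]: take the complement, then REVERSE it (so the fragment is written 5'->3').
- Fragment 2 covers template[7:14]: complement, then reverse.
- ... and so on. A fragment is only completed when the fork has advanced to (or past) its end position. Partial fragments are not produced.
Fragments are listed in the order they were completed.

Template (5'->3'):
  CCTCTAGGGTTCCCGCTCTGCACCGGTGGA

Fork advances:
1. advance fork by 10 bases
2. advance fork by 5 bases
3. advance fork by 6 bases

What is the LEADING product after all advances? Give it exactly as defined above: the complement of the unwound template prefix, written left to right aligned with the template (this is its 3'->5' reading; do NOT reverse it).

Step 1: advance 10 -> fork_pos = 0 + 10 = 10.
Step 2: advance 5 -> fork_pos = 10 + 5 = 15.
Step 3: advance 6 -> fork_pos = 15 + 6 = 21.
Unwound prefix: template[0:21] = CCTCTAGGGTTCCCGCTCTGC
Complement it base by base (A<->T, C<->G), keeping left-to-right order:
  [0:5] CCTCT -> GGAGA
  [5:10] AGGGT -> TCCCA
  [10:15] TCCCG -> AGGGC
  [15:20] CTCTG -> GAGAC
  [20:21] C -> G
Concatenate: GGAGATCCCAAGGGCGAGACG (length 21; written aligned with the template, i.e. 3'->5').

Answer: GGAGATCCCAAGGGCGAGACG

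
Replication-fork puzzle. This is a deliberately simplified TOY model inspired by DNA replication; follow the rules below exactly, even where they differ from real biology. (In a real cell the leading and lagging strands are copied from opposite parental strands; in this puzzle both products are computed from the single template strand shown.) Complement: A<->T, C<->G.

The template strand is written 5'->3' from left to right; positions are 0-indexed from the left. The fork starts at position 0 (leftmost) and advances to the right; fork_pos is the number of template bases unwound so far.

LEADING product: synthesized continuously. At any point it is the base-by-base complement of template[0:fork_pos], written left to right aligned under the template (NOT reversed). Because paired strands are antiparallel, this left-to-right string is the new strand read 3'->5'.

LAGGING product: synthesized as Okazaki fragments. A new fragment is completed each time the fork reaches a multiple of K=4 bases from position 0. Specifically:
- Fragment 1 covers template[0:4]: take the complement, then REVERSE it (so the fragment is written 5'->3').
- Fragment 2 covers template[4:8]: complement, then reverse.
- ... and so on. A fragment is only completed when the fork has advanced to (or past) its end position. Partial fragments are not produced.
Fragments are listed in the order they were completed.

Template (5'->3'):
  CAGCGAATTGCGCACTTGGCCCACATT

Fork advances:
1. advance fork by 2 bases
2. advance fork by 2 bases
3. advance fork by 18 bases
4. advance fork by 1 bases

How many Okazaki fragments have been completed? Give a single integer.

Answer: 5

Derivation:
Step 1: advance 2 -> fork_pos = 0 + 2 = 2. Next multiple of 4 is 4 (not reached); still 0 fragment(s).
Step 2: advance 2 -> fork_pos = 2 + 2 = 4. Reached multiple(s) of 4: 4 -> fragment 1 completed (1 total).
Step 3: advance 18 -> fork_pos = 4 + 18 = 22. Reached multiple(s) of 4: 8, 12, 16, 20 -> fragments 2-5 completed (5 total).
Step 4: advance 1 -> fork_pos = 22 + 1 = 23. Next multiple of 4 is 24 (not reached); still 5 fragment(s).
Check: final fork_pos = 23; the multiples of 4 that are <= 23 are 4..20 -> 23 // 4 = 5 completed fragment(s).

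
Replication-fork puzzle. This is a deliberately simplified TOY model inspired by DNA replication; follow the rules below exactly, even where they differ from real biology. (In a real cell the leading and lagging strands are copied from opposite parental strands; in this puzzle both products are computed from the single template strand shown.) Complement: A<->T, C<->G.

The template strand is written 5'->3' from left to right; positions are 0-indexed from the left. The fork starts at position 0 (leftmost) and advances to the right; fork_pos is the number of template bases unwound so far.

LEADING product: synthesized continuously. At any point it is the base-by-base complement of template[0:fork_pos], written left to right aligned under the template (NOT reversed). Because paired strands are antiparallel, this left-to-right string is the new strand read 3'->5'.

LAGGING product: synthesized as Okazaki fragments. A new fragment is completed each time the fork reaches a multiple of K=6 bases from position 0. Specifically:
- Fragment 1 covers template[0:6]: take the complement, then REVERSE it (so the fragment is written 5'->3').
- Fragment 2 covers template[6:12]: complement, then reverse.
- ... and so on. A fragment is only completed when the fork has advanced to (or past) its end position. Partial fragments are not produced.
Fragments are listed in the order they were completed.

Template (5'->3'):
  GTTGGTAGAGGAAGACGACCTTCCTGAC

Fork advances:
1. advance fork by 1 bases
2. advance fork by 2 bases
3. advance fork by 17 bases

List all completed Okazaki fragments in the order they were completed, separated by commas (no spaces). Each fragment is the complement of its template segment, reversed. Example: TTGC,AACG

Answer: ACCAAC,TCCTCT,TCGTCT

Derivation:
Step 1: advance 1 -> fork_pos = 0 + 1 = 1. Next multiple of 6 is 6 (not reached); still 0 fragment(s).
Step 2: advance 2 -> fork_pos = 1 + 2 = 3. Next multiple of 6 is 6 (not reached); still 0 fragment(s).
Step 3: advance 17 -> fork_pos = 3 + 17 = 20. Reached multiple(s) of 6: 6, 12, 18 -> fragments 1-3 completed (3 total).
Final fork_pos = 20, so 3 fragment(s) are complete. Build each: template segment -> complement -> reverse.
Fragment 1: template[0:6] = GTTGGT -> complement CAACCA -> reversed ACCAAC
Fragment 2: template[6:12] = AGAGGA -> complement TCTCCT -> reversed TCCTCT
Fragment 3: template[12:18] = AGACGA -> complement TCTGCT -> reversed TCGTCT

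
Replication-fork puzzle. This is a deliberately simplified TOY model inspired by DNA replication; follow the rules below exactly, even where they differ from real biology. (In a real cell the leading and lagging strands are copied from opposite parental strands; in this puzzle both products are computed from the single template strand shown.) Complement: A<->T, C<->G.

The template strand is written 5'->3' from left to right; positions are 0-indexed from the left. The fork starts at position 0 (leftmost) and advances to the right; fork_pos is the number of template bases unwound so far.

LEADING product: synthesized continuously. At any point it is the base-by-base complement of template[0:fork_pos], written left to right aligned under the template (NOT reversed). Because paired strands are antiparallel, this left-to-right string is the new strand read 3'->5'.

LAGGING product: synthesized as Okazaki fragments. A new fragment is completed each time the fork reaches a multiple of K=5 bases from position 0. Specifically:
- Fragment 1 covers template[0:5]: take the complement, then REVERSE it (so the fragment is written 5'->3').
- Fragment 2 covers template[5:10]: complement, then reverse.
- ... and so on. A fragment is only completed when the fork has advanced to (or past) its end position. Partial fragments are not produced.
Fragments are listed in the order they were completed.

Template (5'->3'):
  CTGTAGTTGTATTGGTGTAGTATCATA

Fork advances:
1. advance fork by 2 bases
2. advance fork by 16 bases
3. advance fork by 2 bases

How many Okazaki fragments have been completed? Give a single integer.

Step 1: advance 2 -> fork_pos = 0 + 2 = 2. Next multiple of 5 is 5 (not reached); still 0 fragment(s).
Step 2: advance 16 -> fork_pos = 2 + 16 = 18. Reached multiple(s) of 5: 5, 10, 15 -> fragments 1-3 completed (3 total).
Step 3: advance 2 -> fork_pos = 18 + 2 = 20. Reached multiple(s) of 5: 20 -> fragment 4 completed (4 total).
Check: final fork_pos = 20; the multiples of 5 that are <= 20 are 5..20 -> 20 // 5 = 4 completed fragment(s).

Answer: 4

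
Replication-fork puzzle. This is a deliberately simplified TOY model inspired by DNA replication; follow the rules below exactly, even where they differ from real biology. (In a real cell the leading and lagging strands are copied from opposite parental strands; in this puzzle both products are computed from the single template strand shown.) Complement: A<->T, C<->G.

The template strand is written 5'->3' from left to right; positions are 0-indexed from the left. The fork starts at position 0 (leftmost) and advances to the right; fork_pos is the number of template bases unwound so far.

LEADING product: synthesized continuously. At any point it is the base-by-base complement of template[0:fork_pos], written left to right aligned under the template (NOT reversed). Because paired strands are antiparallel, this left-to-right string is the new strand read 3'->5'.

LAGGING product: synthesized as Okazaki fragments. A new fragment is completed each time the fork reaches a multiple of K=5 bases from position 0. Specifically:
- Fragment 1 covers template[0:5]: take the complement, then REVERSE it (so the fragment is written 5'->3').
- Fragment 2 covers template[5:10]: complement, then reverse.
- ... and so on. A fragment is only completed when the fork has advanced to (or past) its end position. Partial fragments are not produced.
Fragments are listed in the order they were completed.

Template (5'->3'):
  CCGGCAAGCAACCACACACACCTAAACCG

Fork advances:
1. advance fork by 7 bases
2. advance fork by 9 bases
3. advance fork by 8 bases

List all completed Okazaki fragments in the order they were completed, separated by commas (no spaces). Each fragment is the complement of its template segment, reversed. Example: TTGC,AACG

Answer: GCCGG,TGCTT,GTGGT,TGTGT

Derivation:
Step 1: advance 7 -> fork_pos = 0 + 7 = 7. Reached multiple(s) of 5: 5 -> fragment 1 completed (1 total).
Step 2: advance 9 -> fork_pos = 7 + 9 = 16. Reached multiple(s) of 5: 10, 15 -> fragments 2-3 completed (3 total).
Step 3: advance 8 -> fork_pos = 16 + 8 = 24. Reached multiple(s) of 5: 20 -> fragment 4 completed (4 total).
Final fork_pos = 24, so 4 fragment(s) are complete. Build each: template segment -> complement -> reverse.
Fragment 1: template[0:5] = CCGGC -> complement GGCCG -> reversed GCCGG
Fragment 2: template[5:10] = AAGCA -> complement TTCGT -> reversed TGCTT
Fragment 3: template[10:15] = ACCAC -> complement TGGTG -> reversed GTGGT
Fragment 4: template[15:20] = ACACA -> complement TGTGT -> reversed TGTGT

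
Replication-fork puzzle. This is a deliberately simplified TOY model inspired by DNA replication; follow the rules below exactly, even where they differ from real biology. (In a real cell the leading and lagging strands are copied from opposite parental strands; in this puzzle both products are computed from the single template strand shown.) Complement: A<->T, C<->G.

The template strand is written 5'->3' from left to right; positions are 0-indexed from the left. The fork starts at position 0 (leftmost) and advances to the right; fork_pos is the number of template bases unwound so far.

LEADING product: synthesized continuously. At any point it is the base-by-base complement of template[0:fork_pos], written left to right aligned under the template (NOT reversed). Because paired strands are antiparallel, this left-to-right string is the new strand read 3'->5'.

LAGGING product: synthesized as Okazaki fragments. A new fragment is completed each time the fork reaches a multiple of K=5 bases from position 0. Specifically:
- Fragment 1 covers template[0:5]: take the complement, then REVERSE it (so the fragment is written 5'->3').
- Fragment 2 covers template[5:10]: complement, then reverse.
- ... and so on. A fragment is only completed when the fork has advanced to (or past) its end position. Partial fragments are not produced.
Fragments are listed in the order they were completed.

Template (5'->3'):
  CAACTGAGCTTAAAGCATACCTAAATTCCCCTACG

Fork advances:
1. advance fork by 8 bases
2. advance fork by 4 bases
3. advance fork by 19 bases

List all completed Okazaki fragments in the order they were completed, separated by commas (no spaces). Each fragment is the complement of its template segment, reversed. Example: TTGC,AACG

Step 1: advance 8 -> fork_pos = 0 + 8 = 8. Reached multiple(s) of 5: 5 -> fragment 1 completed (1 total).
Step 2: advance 4 -> fork_pos = 8 + 4 = 12. Reached multiple(s) of 5: 10 -> fragment 2 completed (2 total).
Step 3: advance 19 -> fork_pos = 12 + 19 = 31. Reached multiple(s) of 5: 15, 20, 25, 30 -> fragments 3-6 completed (6 total).
Final fork_pos = 31, so 6 fragment(s) are complete. Build each: template segment -> complement -> reverse.
Fragment 1: template[0:5] = CAACT -> complement GTTGA -> reversed AGTTG
Fragment 2: template[5:10] = GAGCT -> complement CTCGA -> reversed AGCTC
Fragment 3: template[10:15] = TAAAG -> complement ATTTC -> reversed CTTTA
Fragment 4: template[15:20] = CATAC -> complement GTATG -> reversed GTATG
Fragment 5: template[20:25] = CTAAA -> complement GATTT -> reversed TTTAG
Fragment 6: template[25:30] = TTCCC -> complement AAGGG -> reversed GGGAA

Answer: AGTTG,AGCTC,CTTTA,GTATG,TTTAG,GGGAA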